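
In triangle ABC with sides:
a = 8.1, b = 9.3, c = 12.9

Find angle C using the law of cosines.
c² = a² + b² − 2ab·cos(C)  ⇒  cos(C) = (a² + b² − c²)/(2ab)
cos(C) = (8.1² + 9.3² − 12.9²)/(2·8.1·9.3) = (65.61 + 86.49 − 166.41)/150.66 = -14.31/150.66 ≈ -0.0949821
C = arccos(-0.0949821) ≈ 95.4503°

C = 95.45°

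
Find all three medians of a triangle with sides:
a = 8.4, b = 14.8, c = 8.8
Median formula: m_a = ½√(2b² + 2c² − a²) (and cyclically). a² = 70.56, b² = 219.04, c² = 77.44.
m_a = ½√(2·219.04 + 2·77.44 − 70.56) = ½√522.4 ≈ ½·22.8561 ≈ 11.428
m_b = ½√(2·70.56 + 2·77.44 − 219.04) = ½√76.96 ≈ ½·8.77268 ≈ 4.38634
m_c = ½√(2·70.56 + 2·219.04 − 77.44) = ½√501.76 ≈ ½·22.4 ≈ 11.2

m_a = 11.43, m_b = 4.386, m_c = 11.2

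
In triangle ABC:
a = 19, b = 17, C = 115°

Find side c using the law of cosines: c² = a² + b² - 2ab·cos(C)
c² = 19² + 17² − 2·19·17·cos(115°)
cos(115°) ≈ -0.422618
c² ≈ 361 + 289 − 646·(-0.422618) ≈ 650 + 273.011 ≈ 923.011
c ≈ √923.011 ≈ 30.3811

c = 30.38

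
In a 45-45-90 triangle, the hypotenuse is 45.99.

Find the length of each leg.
In a 45-45-90 triangle hypotenuse = leg·√2, so leg = hypotenuse/√2.
Leg = 45.99/√2 ≈ 45.99/1.41421 ≈ 32.5198

Each leg = 32.52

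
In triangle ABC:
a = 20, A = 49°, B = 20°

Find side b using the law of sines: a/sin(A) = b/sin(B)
a/sin(A) = b/sin(B)  ⇒  b = a·sin(B)/sin(A) = 20·sin(20°)/sin(49°)
sin(20°) ≈ 0.34202, sin(49°) ≈ 0.75471
b ≈ 20·0.34202/0.75471 ≈ 6.8404/0.75471 ≈ 9.06362

b = 9.064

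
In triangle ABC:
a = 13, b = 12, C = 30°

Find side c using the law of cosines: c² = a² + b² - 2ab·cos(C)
c² = 13² + 12² − 2·13·12·cos(30°)
cos(30°) ≈ 0.866025
c² ≈ 169 + 144 − 312·(0.866025) ≈ 313 − 270.2 ≈ 42.8001
c ≈ √42.8001 ≈ 6.54218

c = 6.542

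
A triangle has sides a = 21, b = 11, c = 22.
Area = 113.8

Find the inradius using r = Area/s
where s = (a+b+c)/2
s = (21 + 11 + 22)/2 = 54/2 = 27
r = Area/s = 113.8/27 ≈ 4.21481

r = 4.215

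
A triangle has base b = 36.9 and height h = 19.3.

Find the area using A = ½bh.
A = ½·b·h = ½·36.9·19.3 = ½·712.17 = 356.085

Area = 356.085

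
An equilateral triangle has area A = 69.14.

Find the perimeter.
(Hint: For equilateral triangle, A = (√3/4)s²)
A = (√3/4)s²  ⇒  s² = 4A/√3 = 4·69.14/√3 = 276.56/1.73205 ≈ 159.672
s ≈ √159.672 ≈ 12.6361
Perimeter = 3s ≈ 3·12.6361 ≈ 37.9084

Perimeter = 37.91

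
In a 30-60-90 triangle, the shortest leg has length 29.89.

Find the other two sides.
In a 30-60-90 triangle the sides are in ratio 1 : √3 : 2 (short leg : long leg : hypotenuse).
Long leg = 29.89·√3 ≈ 29.89·1.73205 ≈ 51.771
Hypotenuse = 2·29.89 = 59.78

Long leg = 29.89√3 = 51.77, Hypotenuse = 59.78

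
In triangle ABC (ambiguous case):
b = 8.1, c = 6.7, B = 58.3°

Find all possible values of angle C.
b/sin(B) = c/sin(C)  ⇒  sin(C) = c·sin(B)/b = 6.7·sin(58.3°)/8.1
sin(58.3°) ≈ 0.850811
sin(C) ≈ 6.7·0.850811/8.1 ≈ 5.70043/8.1 ≈ 0.703757
Candidate 1: C₁ = arcsin(0.703757) ≈ 44.7292°  →  A = 180° − 58.3° − 44.7292° ≈ 76.9708° > 0, valid
Candidate 2: C₂ = 180° − C₁ ≈ 135.271°  →  A = 180° − 58.3° − 135.271° ≈ -13.5708° ≤ 0, not a valid triangle

C = 44.73° (one solution)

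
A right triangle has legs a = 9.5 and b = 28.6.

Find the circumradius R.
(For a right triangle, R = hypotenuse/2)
Hypotenuse c = √(a² + b²) = √(90.25 + 817.96) = √908.21 ≈ 30.1365
R = c/2 ≈ 30.1365/2 ≈ 15.0683

R = 15.07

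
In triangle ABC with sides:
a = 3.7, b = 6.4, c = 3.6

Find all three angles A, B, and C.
Law of cosines for each angle (a² = 13.69, b² = 40.96, c² = 12.96):
cos(A) = (b² + c² − a²)/(2bc) = (40.96 + 12.96 − 13.69)/(2·6.4·3.6) = 40.23/46.08 ≈ 0.873047  ⇒  A ≈ 29.1853°
cos(B) = (a² + c² − b²)/(2ac) = (13.69 + 12.96 − 40.96)/(2·3.7·3.6) = -14.31/26.64 ≈ -0.537162  ⇒  B ≈ 122.491°
cos(C) = (a² + b² − c²)/(2ab) = (13.69 + 40.96 − 12.96)/(2·3.7·6.4) = 41.69/47.36 ≈ 0.880279  ⇒  C ≈ 28.324°
Check: A + B + C ≈ 180°

A = 29.19°, B = 122.5°, C = 28.32°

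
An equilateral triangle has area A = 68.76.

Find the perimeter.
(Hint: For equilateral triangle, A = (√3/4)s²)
A = (√3/4)s²  ⇒  s² = 4A/√3 = 4·68.76/√3 = 275.04/1.73205 ≈ 158.794
s ≈ √158.794 ≈ 12.6014
Perimeter = 3s ≈ 3·12.6014 ≈ 37.8041

Perimeter = 37.8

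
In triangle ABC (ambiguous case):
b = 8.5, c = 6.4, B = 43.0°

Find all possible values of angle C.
b/sin(B) = c/sin(C)  ⇒  sin(C) = c·sin(B)/b = 6.4·sin(43.0°)/8.5
sin(43.0°) ≈ 0.681998
sin(C) ≈ 6.4·0.681998/8.5 ≈ 4.36479/8.5 ≈ 0.513505
Candidate 1: C₁ = arcsin(0.513505) ≈ 30.8976°  →  A = 180° − 43.0° − 30.8976° ≈ 106.102° > 0, valid
Candidate 2: C₂ = 180° − C₁ ≈ 149.102°  →  A = 180° − 43.0° − 149.102° ≈ -12.1024° ≤ 0, not a valid triangle

C = 30.9° (one solution)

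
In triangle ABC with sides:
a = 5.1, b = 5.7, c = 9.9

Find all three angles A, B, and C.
Law of cosines for each angle (a² = 26.01, b² = 32.49, c² = 98.01):
cos(A) = (b² + c² − a²)/(2bc) = (32.49 + 98.01 − 26.01)/(2·5.7·9.9) = 104.49/112.86 ≈ 0.925837  ⇒  A ≈ 22.205°
cos(B) = (a² + c² − b²)/(2ac) = (26.01 + 98.01 − 32.49)/(2·5.1·9.9) = 91.53/100.98 ≈ 0.906417  ⇒  B ≈ 24.9852°
cos(C) = (a² + b² − c²)/(2ab) = (26.01 + 32.49 − 98.01)/(2·5.1·5.7) = -39.51/58.14 ≈ -0.679567  ⇒  C ≈ 132.81°
Check: A + B + C ≈ 180°

A = 22.21°, B = 24.99°, C = 132.8°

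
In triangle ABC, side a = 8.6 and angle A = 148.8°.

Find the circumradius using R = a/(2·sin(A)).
R = a/(2·sin(A)) = 8.6/(2·sin(148.8°))
sin(148.8°) ≈ 0.518027
R ≈ 8.6/(2·0.518027) = 8.6/1.03605 ≈ 8.30073

R = 8.301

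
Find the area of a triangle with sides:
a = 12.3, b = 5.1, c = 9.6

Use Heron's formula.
s = (12.3 + 5.1 + 9.6)/2 = 27/2 = 13.5
s − a = 1.2, s − b = 8.4, s − c = 3.9
s(s−a)(s−b)(s−c) = 13.5·1.2·8.4·3.9 ≈ 530.712
Area = √530.712 ≈ 23.0372

Area = 23.04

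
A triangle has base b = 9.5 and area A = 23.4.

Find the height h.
A = ½·b·h  ⇒  h = 2A/b = 2·23.4/9.5 = 46.8/9.5 ≈ 4.92632

h = 4.926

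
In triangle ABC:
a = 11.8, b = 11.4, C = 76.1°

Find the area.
Two sides and the included angle (SAS): A = ½·a·b·sin(C) = ½·11.8·11.4·sin(76.1°)
sin(76.1°) ≈ 0.970716
A ≈ ½·134.52·0.970716 = 67.26·0.970716 ≈ 65.2904

Area = 65.29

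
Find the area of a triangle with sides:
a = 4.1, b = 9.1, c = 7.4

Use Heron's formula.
s = (4.1 + 9.1 + 7.4)/2 = 20.6/2 = 10.3
s − a = 6.2, s − b = 1.2, s − c = 2.9
s(s−a)(s−b)(s−c) = 10.3·6.2·1.2·2.9 ≈ 222.233
Area = √222.233 ≈ 14.9075

Area = 14.91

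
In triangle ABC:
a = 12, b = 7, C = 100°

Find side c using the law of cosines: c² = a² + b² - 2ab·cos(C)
c² = 12² + 7² − 2·12·7·cos(100°)
cos(100°) ≈ -0.173648
c² ≈ 144 + 49 − 168·(-0.173648) ≈ 193 + 29.1729 ≈ 222.173
c ≈ √222.173 ≈ 14.9055

c = 14.91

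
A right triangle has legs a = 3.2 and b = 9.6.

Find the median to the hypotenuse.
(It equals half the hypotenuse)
Hypotenuse c = √(a² + b²) = √(10.24 + 92.16) = √102.4 ≈ 10.1193
Median to hypotenuse = c/2 ≈ 10.1193/2 ≈ 5.05964

Median = 5.06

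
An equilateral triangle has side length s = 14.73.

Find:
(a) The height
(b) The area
(a) The height splits the triangle into two 30-60-90 halves: h = s·√3/2 = 14.73·1.73205/2 ≈ 25.5131/2 ≈ 12.7566
(b) Area = (√3/4)·s² = (√3/4)·14.73² = (√3/4)·216.9729 ≈ 0.433013·216.9729 ≈ 93.952

Height = 12.76, Area = 93.95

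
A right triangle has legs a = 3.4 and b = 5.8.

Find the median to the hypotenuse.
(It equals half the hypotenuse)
Hypotenuse c = √(a² + b²) = √(11.56 + 33.64) = √45.2 ≈ 6.72309
Median to hypotenuse = c/2 ≈ 6.72309/2 ≈ 3.36155

Median = 3.362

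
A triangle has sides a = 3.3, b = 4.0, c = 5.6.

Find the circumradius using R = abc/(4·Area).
First find the area with Heron's formula.
s = (3.3 + 4.0 + 5.6)/2 = 6.45
Area = √(s(s−a)(s−b)(s−c)) = √(6.45·3.15·2.45·0.85) ≈ √42.3112 ≈ 6.50471
abc = 3.3·4.0·5.6 = 73.92
R = abc/(4·Area) ≈ 73.92/(4·6.50471) = 73.92/26.0188 ≈ 2.84102

R = 2.841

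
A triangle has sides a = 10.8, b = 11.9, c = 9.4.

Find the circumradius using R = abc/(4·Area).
First find the area with Heron's formula.
s = (10.8 + 11.9 + 9.4)/2 = 16.05
Area = √(s(s−a)(s−b)(s−c)) = √(16.05·5.25·4.15·6.65) ≈ √2325.43 ≈ 48.2228
abc = 10.8·11.9·9.4 = 1208.088
R = abc/(4·Area) ≈ 1208.088/(4·48.2228) = 1208.088/192.891 ≈ 6.26306

R = 6.263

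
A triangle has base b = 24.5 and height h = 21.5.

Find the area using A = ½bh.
A = ½·b·h = ½·24.5·21.5 = ½·526.75 = 263.375

Area = 263.375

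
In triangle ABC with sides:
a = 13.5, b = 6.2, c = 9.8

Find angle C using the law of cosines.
c² = a² + b² − 2ab·cos(C)  ⇒  cos(C) = (a² + b² − c²)/(2ab)
cos(C) = (13.5² + 6.2² − 9.8²)/(2·13.5·6.2) = (182.25 + 38.44 − 96.04)/167.4 = 124.65/167.4 ≈ 0.744624
C = arccos(0.744624) ≈ 41.8732°

C = 41.87°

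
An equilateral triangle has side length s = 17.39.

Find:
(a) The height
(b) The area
(a) The height splits the triangle into two 30-60-90 halves: h = s·√3/2 = 17.39·1.73205/2 ≈ 30.1204/2 ≈ 15.0602
(b) Area = (√3/4)·s² = (√3/4)·17.39² = (√3/4)·302.4121 ≈ 0.433013·302.4121 ≈ 130.948

Height = 15.06, Area = 130.9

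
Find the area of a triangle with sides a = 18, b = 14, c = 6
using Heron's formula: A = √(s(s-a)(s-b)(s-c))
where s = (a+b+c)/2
s = (18 + 14 + 6)/2 = 38/2 = 19
s − a = 1, s − b = 5, s − c = 13
s(s−a)(s−b)(s−c) = 19·1·5·13 = 1235
Area = √1235 ≈ 35.1426

s = 19.0, Area = 35.14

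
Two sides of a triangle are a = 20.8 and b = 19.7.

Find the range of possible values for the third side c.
Triangle inequality: |a − b| < c < a + b
|a − b| = |20.8 − 19.7| = 1.1
a + b = 20.8 + 19.7 = 40.5

1.1 < c < 40.5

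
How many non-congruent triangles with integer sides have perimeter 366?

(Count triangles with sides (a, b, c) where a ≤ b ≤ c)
Let a ≤ b ≤ c with a + b + c = 366. The only binding inequality is a + b > c, i.e. 366 − c > c, so c < 366/2; and c ≥ 366/3 since c is the largest side.
So 122 ≤ c ≤ 182. For each c, b runs from ⌈(366 − c)/2⌉ up to c (then a = 366 − b − c satisfies 1 ≤ a ≤ b automatically), giving c − ⌈(366 − c)/2⌉ + 1 choices.
Summing over c: 1 + 2 + 4 + 5 + … + 89 + 91  (61 terms, c = 122, …, 182) = 2791
Check (closed form: nearest integer to p²/48 for even p, (p+3)²/48 for odd p): 366²/48 = 133956/48 ≈ 2790.75 → 2791

2791 triangles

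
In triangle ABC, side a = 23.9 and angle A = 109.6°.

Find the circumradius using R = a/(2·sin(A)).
R = a/(2·sin(A)) = 23.9/(2·sin(109.6°))
sin(109.6°) ≈ 0.942057
R ≈ 23.9/(2·0.942057) = 23.9/1.88411 ≈ 12.685

R = 12.69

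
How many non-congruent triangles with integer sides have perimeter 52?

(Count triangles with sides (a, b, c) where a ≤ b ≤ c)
Let a ≤ b ≤ c with a + b + c = 52. The only binding inequality is a + b > c, i.e. 52 − c > c, so c < 52/2; and c ≥ 52/3 since c is the largest side.
So 18 ≤ c ≤ 25. For each c, b runs from ⌈(52 − c)/2⌉ up to c (then a = 52 − b − c satisfies 1 ≤ a ≤ b automatically), giving c − ⌈(52 − c)/2⌉ + 1 choices.
Summing over c: 2 + 3 + 5 + 6 + 8 + 9 + 11 + 12 = 56
Check (closed form: nearest integer to p²/48 for even p, (p+3)²/48 for odd p): 52²/48 = 2704/48 ≈ 56.33 → 56

56 triangles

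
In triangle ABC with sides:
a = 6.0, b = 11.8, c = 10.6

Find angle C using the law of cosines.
c² = a² + b² − 2ab·cos(C)  ⇒  cos(C) = (a² + b² − c²)/(2ab)
cos(C) = (6.0² + 11.8² − 10.6²)/(2·6.0·11.8) = (36 + 139.24 − 112.36)/141.6 = 62.88/141.6 ≈ 0.444068
C = arccos(0.444068) ≈ 63.6363°

C = 63.64°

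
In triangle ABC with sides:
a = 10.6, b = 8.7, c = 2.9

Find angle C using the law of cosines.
c² = a² + b² − 2ab·cos(C)  ⇒  cos(C) = (a² + b² − c²)/(2ab)
cos(C) = (10.6² + 8.7² − 2.9²)/(2·10.6·8.7) = (112.36 + 75.69 − 8.41)/184.44 = 179.64/184.44 ≈ 0.973975
C = arccos(0.973975) ≈ 13.1002°

C = 13.1°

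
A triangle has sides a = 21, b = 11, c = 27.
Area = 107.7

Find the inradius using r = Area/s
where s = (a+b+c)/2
s = (21 + 11 + 27)/2 = 59/2 = 29.5
r = Area/s = 107.7/29.5 ≈ 3.65085

r = 3.651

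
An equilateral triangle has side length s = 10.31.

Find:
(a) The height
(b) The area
(a) The height splits the triangle into two 30-60-90 halves: h = s·√3/2 = 10.31·1.73205/2 ≈ 17.8574/2 ≈ 8.92872
(b) Area = (√3/4)·s² = (√3/4)·10.31² = (√3/4)·106.2961 ≈ 0.433013·106.2961 ≈ 46.0276

Height = 8.929, Area = 46.03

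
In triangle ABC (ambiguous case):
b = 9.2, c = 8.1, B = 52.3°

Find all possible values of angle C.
b/sin(B) = c/sin(C)  ⇒  sin(C) = c·sin(B)/b = 8.1·sin(52.3°)/9.2
sin(52.3°) ≈ 0.791224
sin(C) ≈ 8.1·0.791224/9.2 ≈ 6.40891/9.2 ≈ 0.696621
Candidate 1: C₁ = arcsin(0.696621) ≈ 44.1565°  →  A = 180° − 52.3° − 44.1565° ≈ 83.5435° > 0, valid
Candidate 2: C₂ = 180° − C₁ ≈ 135.843°  →  A = 180° − 52.3° − 135.843° ≈ -8.1435° ≤ 0, not a valid triangle

C = 44.16° (one solution)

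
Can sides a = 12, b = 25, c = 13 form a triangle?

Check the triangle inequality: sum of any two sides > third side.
a + b vs c: 12 + 25 = 37 > 13  ✓
a + c vs b: 12 + 13 = 25 ≤ 25  ✗
b + c vs a: 25 + 13 = 38 > 12  ✓

No: 12 + 13 = 25 is not > 25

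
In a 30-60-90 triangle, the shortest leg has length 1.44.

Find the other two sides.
In a 30-60-90 triangle the sides are in ratio 1 : √3 : 2 (short leg : long leg : hypotenuse).
Long leg = 1.44·√3 ≈ 1.44·1.73205 ≈ 2.49415
Hypotenuse = 2·1.44 = 2.88

Long leg = 1.44√3 = 2.494, Hypotenuse = 2.88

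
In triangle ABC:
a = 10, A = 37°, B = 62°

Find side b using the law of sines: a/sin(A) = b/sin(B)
a/sin(A) = b/sin(B)  ⇒  b = a·sin(B)/sin(A) = 10·sin(62°)/sin(37°)
sin(62°) ≈ 0.882948, sin(37°) ≈ 0.601815
b ≈ 10·0.882948/0.601815 ≈ 8.82948/0.601815 ≈ 14.6714

b = 14.67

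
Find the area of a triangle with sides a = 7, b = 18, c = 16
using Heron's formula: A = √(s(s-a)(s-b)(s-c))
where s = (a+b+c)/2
s = (7 + 18 + 16)/2 = 41/2 = 20.5
s − a = 13.5, s − b = 2.5, s − c = 4.5
s(s−a)(s−b)(s−c) = 20.5·13.5·2.5·4.5 = 3113.4375
Area = √3113.4375 ≈ 55.7982

s = 20.5, Area = 55.8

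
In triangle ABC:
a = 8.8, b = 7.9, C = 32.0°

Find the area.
Two sides and the included angle (SAS): A = ½·a·b·sin(C) = ½·8.8·7.9·sin(32.0°)
sin(32.0°) ≈ 0.529919
A ≈ ½·69.52·0.529919 = 34.76·0.529919 ≈ 18.42

Area = 18.42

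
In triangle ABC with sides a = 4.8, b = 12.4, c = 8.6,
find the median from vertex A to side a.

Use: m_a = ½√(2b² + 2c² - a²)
m_a = ½√(2·12.4² + 2·8.6² − 4.8²) = ½√(2·153.76 + 2·73.96 − 23.04) = ½√(307.52 + 147.92 − 23.04) = ½√432.4
√432.4 ≈ 20.7942, so m_a ≈ 10.3971

m_a = 10.4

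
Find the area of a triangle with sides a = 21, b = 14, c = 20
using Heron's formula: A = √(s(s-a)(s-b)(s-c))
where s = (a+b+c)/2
s = (21 + 14 + 20)/2 = 55/2 = 27.5
s − a = 6.5, s − b = 13.5, s − c = 7.5
s(s−a)(s−b)(s−c) = 27.5·6.5·13.5·7.5 = 18098.4375
Area = √18098.4375 ≈ 134.53

s = 27.5, Area = 134.5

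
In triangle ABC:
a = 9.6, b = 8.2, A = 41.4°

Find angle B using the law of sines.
a/sin(A) = b/sin(B)  ⇒  sin(B) = b·sin(A)/a = 8.2·sin(41.4°)/9.6
sin(41.4°) ≈ 0.661312
sin(B) ≈ 8.2·0.661312/9.6 ≈ 5.42276/9.6 ≈ 0.564871
B = arcsin(0.564871) ≈ 34.3933°
(Since b ≤ a we need B ≤ A, so the obtuse alternative 180° − 34.3933° ≈ 145.607° is rejected.)

B = 34.39°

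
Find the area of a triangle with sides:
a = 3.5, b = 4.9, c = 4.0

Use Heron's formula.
s = (3.5 + 4.9 + 4.0)/2 = 12.4/2 = 6.2
s − a = 2.7, s − b = 1.3, s − c = 2.2
s(s−a)(s−b)(s−c) = 6.2·2.7·1.3·2.2 ≈ 47.8764
Area = √47.8764 ≈ 6.91928

Area = 6.919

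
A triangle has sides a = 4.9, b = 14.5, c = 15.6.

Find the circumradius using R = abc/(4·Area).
First find the area with Heron's formula.
s = (4.9 + 14.5 + 15.6)/2 = 17.5
Area = √(s(s−a)(s−b)(s−c)) = √(17.5·12.6·3·1.9) ≈ √1256.85 ≈ 35.4521
abc = 4.9·14.5·15.6 = 1108.38
R = abc/(4·Area) ≈ 1108.38/(4·35.4521) = 1108.38/141.808 ≈ 7.81604

R = 7.816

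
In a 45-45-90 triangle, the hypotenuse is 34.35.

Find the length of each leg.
In a 45-45-90 triangle hypotenuse = leg·√2, so leg = hypotenuse/√2.
Leg = 34.35/√2 ≈ 34.35/1.41421 ≈ 24.2891

Each leg = 24.29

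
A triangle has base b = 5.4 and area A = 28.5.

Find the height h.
A = ½·b·h  ⇒  h = 2A/b = 2·28.5/5.4 = 57/5.4 ≈ 10.5556

h = 10.56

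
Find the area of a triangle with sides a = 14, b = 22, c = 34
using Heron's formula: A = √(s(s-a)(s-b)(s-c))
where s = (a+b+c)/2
s = (14 + 22 + 34)/2 = 70/2 = 35
s − a = 21, s − b = 13, s − c = 1
s(s−a)(s−b)(s−c) = 35·21·13·1 = 9555
Area = √9555 ≈ 97.7497

s = 35.0, Area = 97.75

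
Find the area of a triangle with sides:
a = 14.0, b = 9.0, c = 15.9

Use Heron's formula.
s = (14.0 + 9.0 + 15.9)/2 = 38.9/2 = 19.45
s − a = 5.45, s − b = 10.45, s − c = 3.55
s(s−a)(s−b)(s−c) = 19.45·5.45·10.45·3.55 ≈ 3932.43
Area = √3932.43 ≈ 62.7091

Area = 62.71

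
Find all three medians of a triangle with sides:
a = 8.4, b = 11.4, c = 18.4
Median formula: m_a = ½√(2b² + 2c² − a²) (and cyclically). a² = 70.56, b² = 129.96, c² = 338.56.
m_a = ½√(2·129.96 + 2·338.56 − 70.56) = ½√866.48 ≈ ½·29.436 ≈ 14.718
m_b = ½√(2·70.56 + 2·338.56 − 129.96) = ½√688.28 ≈ ½·26.2351 ≈ 13.1175
m_c = ½√(2·70.56 + 2·129.96 − 338.56) = ½√62.48 ≈ ½·7.90443 ≈ 3.95221

m_a = 14.72, m_b = 13.12, m_c = 3.952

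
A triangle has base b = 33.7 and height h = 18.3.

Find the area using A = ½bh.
A = ½·b·h = ½·33.7·18.3 = ½·616.71 = 308.355

Area = 308.355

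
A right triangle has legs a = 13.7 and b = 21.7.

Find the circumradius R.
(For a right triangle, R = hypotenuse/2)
Hypotenuse c = √(a² + b²) = √(187.69 + 470.89) = √658.58 ≈ 25.6628
R = c/2 ≈ 25.6628/2 ≈ 12.8314

R = 12.83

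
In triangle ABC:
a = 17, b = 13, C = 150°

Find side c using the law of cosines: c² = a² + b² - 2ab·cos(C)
c² = 17² + 13² − 2·17·13·cos(150°)
cos(150°) ≈ -0.866025
c² ≈ 289 + 169 − 442·(-0.866025) ≈ 458 + 382.783 ≈ 840.783
c ≈ √840.783 ≈ 28.9963

c = 29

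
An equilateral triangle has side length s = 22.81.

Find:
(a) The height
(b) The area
(a) The height splits the triangle into two 30-60-90 halves: h = s·√3/2 = 22.81·1.73205/2 ≈ 39.5081/2 ≈ 19.754
(b) Area = (√3/4)·s² = (√3/4)·22.81² = (√3/4)·520.2961 ≈ 0.433013·520.2961 ≈ 225.295

Height = 19.75, Area = 225.3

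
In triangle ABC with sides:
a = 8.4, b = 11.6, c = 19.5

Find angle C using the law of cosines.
c² = a² + b² − 2ab·cos(C)  ⇒  cos(C) = (a² + b² − c²)/(2ab)
cos(C) = (8.4² + 11.6² − 19.5²)/(2·8.4·11.6) = (70.56 + 134.56 − 380.25)/194.88 = -175.13/194.88 ≈ -0.898656
C = arccos(-0.898656) ≈ 153.982°

C = 154°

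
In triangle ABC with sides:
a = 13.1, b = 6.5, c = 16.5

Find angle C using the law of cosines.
c² = a² + b² − 2ab·cos(C)  ⇒  cos(C) = (a² + b² − c²)/(2ab)
cos(C) = (13.1² + 6.5² − 16.5²)/(2·13.1·6.5) = (171.61 + 42.25 − 272.25)/170.3 = -58.39/170.3 ≈ -0.342866
C = arccos(-0.342866) ≈ 110.052°

C = 110.1°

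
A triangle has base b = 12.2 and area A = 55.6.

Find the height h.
A = ½·b·h  ⇒  h = 2A/b = 2·55.6/12.2 = 111.2/12.2 ≈ 9.11475

h = 9.115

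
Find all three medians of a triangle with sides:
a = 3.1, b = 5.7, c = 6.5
Median formula: m_a = ½√(2b² + 2c² − a²) (and cyclically). a² = 9.61, b² = 32.49, c² = 42.25.
m_a = ½√(2·32.49 + 2·42.25 − 9.61) = ½√139.87 ≈ ½·11.8267 ≈ 5.91333
m_b = ½√(2·9.61 + 2·42.25 − 32.49) = ½√71.23 ≈ ½·8.43979 ≈ 4.21989
m_c = ½√(2·9.61 + 2·32.49 − 42.25) = ½√41.95 ≈ ½·6.47688 ≈ 3.23844

m_a = 5.913, m_b = 4.22, m_c = 3.238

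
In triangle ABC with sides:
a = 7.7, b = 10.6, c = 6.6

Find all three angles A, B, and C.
Law of cosines for each angle (a² = 59.29, b² = 112.36, c² = 43.56):
cos(A) = (b² + c² − a²)/(2bc) = (112.36 + 43.56 − 59.29)/(2·10.6·6.6) = 96.63/139.92 ≈ 0.690609  ⇒  A ≈ 46.3217°
cos(B) = (a² + c² − b²)/(2ac) = (59.29 + 43.56 − 112.36)/(2·7.7·6.6) = -9.51/101.64 ≈ -0.0935655  ⇒  B ≈ 95.3688°
cos(C) = (a² + b² − c²)/(2ab) = (59.29 + 112.36 − 43.56)/(2·7.7·10.6) = 128.09/163.24 ≈ 0.784673  ⇒  C ≈ 38.3096°
Check: A + B + C ≈ 180°

A = 46.32°, B = 95.37°, C = 38.31°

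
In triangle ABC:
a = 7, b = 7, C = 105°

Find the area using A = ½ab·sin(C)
A = ½·a·b·sin(C) = ½·7·7·sin(105°)
sin(105°) ≈ 0.965926
A ≈ ½·49·0.965926 = 24.5·0.965926 ≈ 23.6652

Area = 23.67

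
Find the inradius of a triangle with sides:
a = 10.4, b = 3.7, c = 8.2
r = Area/s where s is the semi-perimeter.
s = (10.4 + 3.7 + 8.2)/2 = 22.3/2 = 11.15
Area = √(s(s−a)(s−b)(s−c)) = √(11.15·0.75·7.45·2.95) ≈ √183.787 ≈ 13.5568
r ≈ 13.5568/11.15 ≈ 1.21586

r = 1.216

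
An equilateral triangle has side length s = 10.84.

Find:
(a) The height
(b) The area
(a) The height splits the triangle into two 30-60-90 halves: h = s·√3/2 = 10.84·1.73205/2 ≈ 18.7754/2 ≈ 9.38772
(b) Area = (√3/4)·s² = (√3/4)·10.84² = (√3/4)·117.5056 ≈ 0.433013·117.5056 ≈ 50.8814

Height = 9.388, Area = 50.88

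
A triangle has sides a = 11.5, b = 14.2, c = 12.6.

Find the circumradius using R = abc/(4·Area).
First find the area with Heron's formula.
s = (11.5 + 14.2 + 12.6)/2 = 19.15
Area = √(s(s−a)(s−b)(s−c)) = √(19.15·7.65·4.95·6.55) ≈ √4749.82 ≈ 68.9189
abc = 11.5·14.2·12.6 = 2057.58
R = abc/(4·Area) ≈ 2057.58/(4·68.9189) = 2057.58/275.676 ≈ 7.46377

R = 7.464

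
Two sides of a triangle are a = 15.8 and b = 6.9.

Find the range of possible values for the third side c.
Triangle inequality: |a − b| < c < a + b
|a − b| = |15.8 − 6.9| = 8.9
a + b = 15.8 + 6.9 = 22.7

8.9 < c < 22.7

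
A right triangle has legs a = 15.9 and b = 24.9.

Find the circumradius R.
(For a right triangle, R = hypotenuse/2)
Hypotenuse c = √(a² + b²) = √(252.81 + 620.01) = √872.82 ≈ 29.5435
R = c/2 ≈ 29.5435/2 ≈ 14.7718

R = 14.77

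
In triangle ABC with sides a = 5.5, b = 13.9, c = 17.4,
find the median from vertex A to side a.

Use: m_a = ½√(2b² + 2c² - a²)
m_a = ½√(2·13.9² + 2·17.4² − 5.5²) = ½√(2·193.21 + 2·302.76 − 30.25) = ½√(386.42 + 605.52 − 30.25) = ½√961.69
√961.69 ≈ 31.0111, so m_a ≈ 15.5056

m_a = 15.51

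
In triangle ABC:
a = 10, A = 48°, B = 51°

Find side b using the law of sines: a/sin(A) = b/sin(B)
a/sin(A) = b/sin(B)  ⇒  b = a·sin(B)/sin(A) = 10·sin(51°)/sin(48°)
sin(51°) ≈ 0.777146, sin(48°) ≈ 0.743145
b ≈ 10·0.777146/0.743145 ≈ 7.77146/0.743145 ≈ 10.4575

b = 10.46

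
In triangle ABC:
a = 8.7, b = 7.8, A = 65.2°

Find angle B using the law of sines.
a/sin(A) = b/sin(B)  ⇒  sin(B) = b·sin(A)/a = 7.8·sin(65.2°)/8.7
sin(65.2°) ≈ 0.907777
sin(B) ≈ 7.8·0.907777/8.7 ≈ 7.08066/8.7 ≈ 0.813869
B = arcsin(0.813869) ≈ 54.4757°
(Since b ≤ a we need B ≤ A, so the obtuse alternative 180° − 54.4757° ≈ 125.524° is rejected.)

B = 54.48°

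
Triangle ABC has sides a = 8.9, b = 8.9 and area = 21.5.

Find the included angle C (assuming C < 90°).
Area = ½·a·b·sin(C)  ⇒  sin(C) = 2·Area/(a·b) = 2·21.5/(8.9·8.9) = 43/79.21 ≈ 0.542861
C = arcsin(0.542861) ≈ 32.8786° (taking the acute solution since C < 90°)

C = 32.88°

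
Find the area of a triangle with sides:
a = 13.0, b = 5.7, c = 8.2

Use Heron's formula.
s = (13.0 + 5.7 + 8.2)/2 = 26.9/2 = 13.45
s − a = 0.45, s − b = 7.75, s − c = 5.25
s(s−a)(s−b)(s−c) = 13.45·0.45·7.75·5.25 ≈ 246.261
Area = √246.261 ≈ 15.6927

Area = 15.69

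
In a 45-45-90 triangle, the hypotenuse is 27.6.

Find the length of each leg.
In a 45-45-90 triangle hypotenuse = leg·√2, so leg = hypotenuse/√2.
Leg = 27.6/√2 ≈ 27.6/1.41421 ≈ 19.5161

Each leg = 19.52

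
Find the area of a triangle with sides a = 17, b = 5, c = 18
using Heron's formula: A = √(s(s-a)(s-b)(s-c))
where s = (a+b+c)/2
s = (17 + 5 + 18)/2 = 40/2 = 20
s − a = 3, s − b = 15, s − c = 2
s(s−a)(s−b)(s−c) = 20·3·15·2 = 1800
Area = √1800 ≈ 42.4264

s = 20.0, Area = 42.43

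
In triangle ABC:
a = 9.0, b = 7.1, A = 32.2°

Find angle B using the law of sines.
a/sin(A) = b/sin(B)  ⇒  sin(B) = b·sin(A)/a = 7.1·sin(32.2°)/9.0
sin(32.2°) ≈ 0.532876
sin(B) ≈ 7.1·0.532876/9.0 ≈ 3.78342/9.0 ≈ 0.42038
B = arcsin(0.42038) ≈ 24.8586°
(Since b ≤ a we need B ≤ A, so the obtuse alternative 180° − 24.8586° ≈ 155.141° is rejected.)

B = 24.86°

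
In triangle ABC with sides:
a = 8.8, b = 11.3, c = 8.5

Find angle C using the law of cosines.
c² = a² + b² − 2ab·cos(C)  ⇒  cos(C) = (a² + b² − c²)/(2ab)
cos(C) = (8.8² + 11.3² − 8.5²)/(2·8.8·11.3) = (77.44 + 127.69 − 72.25)/198.88 = 132.88/198.88 ≈ 0.668142
C = arccos(0.668142) ≈ 48.0762°

C = 48.08°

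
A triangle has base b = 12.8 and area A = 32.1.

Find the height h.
A = ½·b·h  ⇒  h = 2A/b = 2·32.1/12.8 = 64.2/12.8 ≈ 5.01562

h = 5.016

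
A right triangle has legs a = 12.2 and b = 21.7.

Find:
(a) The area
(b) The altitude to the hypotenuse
(a) The legs are perpendicular, so Area = ½·a·b = ½·12.2·21.7 = ½·264.74 = 132.37
(b) Hypotenuse c = √(a² + b²) = √(148.84 + 470.89) = √619.73 ≈ 24.8944
    Area = ½·c·h_c  ⇒  h_c = 2·Area/c = 264.74/24.8944 ≈ 10.6345

Area = 132.37, h_c = 10.63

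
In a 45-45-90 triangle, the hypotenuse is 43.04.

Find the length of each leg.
In a 45-45-90 triangle hypotenuse = leg·√2, so leg = hypotenuse/√2.
Leg = 43.04/√2 ≈ 43.04/1.41421 ≈ 30.4339

Each leg = 30.43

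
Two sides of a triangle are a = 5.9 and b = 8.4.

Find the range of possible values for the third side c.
Triangle inequality: |a − b| < c < a + b
|a − b| = |5.9 − 8.4| = 2.5
a + b = 5.9 + 8.4 = 14.3

2.5 < c < 14.3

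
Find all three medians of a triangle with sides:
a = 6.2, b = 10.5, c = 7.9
Median formula: m_a = ½√(2b² + 2c² − a²) (and cyclically). a² = 38.44, b² = 110.25, c² = 62.41.
m_a = ½√(2·110.25 + 2·62.41 − 38.44) = ½√306.88 ≈ ½·17.518 ≈ 8.759
m_b = ½√(2·38.44 + 2·62.41 − 110.25) = ½√91.45 ≈ ½·9.56295 ≈ 4.78147
m_c = ½√(2·38.44 + 2·110.25 − 62.41) = ½√234.97 ≈ ½·15.3287 ≈ 7.66437

m_a = 8.759, m_b = 4.781, m_c = 7.664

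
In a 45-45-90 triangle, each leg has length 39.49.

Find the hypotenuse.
In a 45-45-90 triangle the sides are in ratio 1 : 1 : √2, so hypotenuse = leg·√2.
Hypotenuse = 39.49·√2 ≈ 39.49·1.41421 ≈ 55.8473

Hypotenuse = 39.49√2 = 55.85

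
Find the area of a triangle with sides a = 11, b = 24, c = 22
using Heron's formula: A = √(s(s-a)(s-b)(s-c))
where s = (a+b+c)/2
s = (11 + 24 + 22)/2 = 57/2 = 28.5
s − a = 17.5, s − b = 4.5, s − c = 6.5
s(s−a)(s−b)(s−c) = 28.5·17.5·4.5·6.5 = 14588.4375
Area = √14588.4375 ≈ 120.783

s = 28.5, Area = 120.8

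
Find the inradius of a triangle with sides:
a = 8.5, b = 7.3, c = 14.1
r = Area/s where s is the semi-perimeter.
s = (8.5 + 7.3 + 14.1)/2 = 29.9/2 = 14.95
Area = √(s(s−a)(s−b)(s−c)) = √(14.95·6.45·7.65·0.85) ≈ √627.02 ≈ 25.0404
r ≈ 25.0404/14.95 ≈ 1.67494

r = 1.675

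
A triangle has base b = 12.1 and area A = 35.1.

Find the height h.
A = ½·b·h  ⇒  h = 2A/b = 2·35.1/12.1 = 70.2/12.1 ≈ 5.80165

h = 5.802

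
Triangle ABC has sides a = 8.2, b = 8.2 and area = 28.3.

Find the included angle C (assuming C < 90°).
Area = ½·a·b·sin(C)  ⇒  sin(C) = 2·Area/(a·b) = 2·28.3/(8.2·8.2) = 56.6/67.24 ≈ 0.841761
C = arcsin(0.841761) ≈ 57.3265° (taking the acute solution since C < 90°)

C = 57.33°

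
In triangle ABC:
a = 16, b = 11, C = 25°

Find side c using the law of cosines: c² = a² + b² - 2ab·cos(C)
c² = 16² + 11² − 2·16·11·cos(25°)
cos(25°) ≈ 0.906308
c² ≈ 256 + 121 − 352·(0.906308) ≈ 377 − 319.02 ≈ 57.9797
c ≈ √57.9797 ≈ 7.61444

c = 7.614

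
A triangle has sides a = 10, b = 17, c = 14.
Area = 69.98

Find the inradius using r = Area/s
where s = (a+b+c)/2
s = (10 + 17 + 14)/2 = 41/2 = 20.5
r = Area/s = 69.98/20.5 ≈ 3.41366

r = 3.414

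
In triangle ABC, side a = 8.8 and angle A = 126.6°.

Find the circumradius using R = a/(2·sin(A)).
R = a/(2·sin(A)) = 8.8/(2·sin(126.6°))
sin(126.6°) ≈ 0.802817
R ≈ 8.8/(2·0.802817) = 8.8/1.60563 ≈ 5.4807

R = 5.481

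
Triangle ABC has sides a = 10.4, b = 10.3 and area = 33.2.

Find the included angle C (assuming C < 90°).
Area = ½·a·b·sin(C)  ⇒  sin(C) = 2·Area/(a·b) = 2·33.2/(10.4·10.3) = 66.4/107.12 ≈ 0.619866
C = arcsin(0.619866) ≈ 38.3063° (taking the acute solution since C < 90°)

C = 38.31°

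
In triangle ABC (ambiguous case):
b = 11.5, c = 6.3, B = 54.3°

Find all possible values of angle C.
b/sin(B) = c/sin(C)  ⇒  sin(C) = c·sin(B)/b = 6.3·sin(54.3°)/11.5
sin(54.3°) ≈ 0.812084
sin(C) ≈ 6.3·0.812084/11.5 ≈ 5.11613/11.5 ≈ 0.444881
Candidate 1: C₁ = arcsin(0.444881) ≈ 26.4157°  →  A = 180° − 54.3° − 26.4157° ≈ 99.2843° > 0, valid
Candidate 2: C₂ = 180° − C₁ ≈ 153.584°  →  A = 180° − 54.3° − 153.584° ≈ -27.8843° ≤ 0, not a valid triangle

C = 26.42° (one solution)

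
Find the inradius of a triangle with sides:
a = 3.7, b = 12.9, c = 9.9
r = Area/s where s is the semi-perimeter.
s = (3.7 + 12.9 + 9.9)/2 = 26.5/2 = 13.25
Area = √(s(s−a)(s−b)(s−c)) = √(13.25·9.55·0.35·3.35) ≈ √148.365 ≈ 12.1805
r ≈ 12.1805/13.25 ≈ 0.919285

r = 0.9193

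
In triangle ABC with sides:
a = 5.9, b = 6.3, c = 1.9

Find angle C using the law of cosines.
c² = a² + b² − 2ab·cos(C)  ⇒  cos(C) = (a² + b² − c²)/(2ab)
cos(C) = (5.9² + 6.3² − 1.9²)/(2·5.9·6.3) = (34.81 + 39.69 − 3.61)/74.34 = 70.89/74.34 ≈ 0.953592
C = arccos(0.953592) ≈ 17.5239°

C = 17.52°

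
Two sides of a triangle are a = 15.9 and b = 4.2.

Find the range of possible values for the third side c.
Triangle inequality: |a − b| < c < a + b
|a − b| = |15.9 − 4.2| = 11.7
a + b = 15.9 + 4.2 = 20.1

11.7 < c < 20.1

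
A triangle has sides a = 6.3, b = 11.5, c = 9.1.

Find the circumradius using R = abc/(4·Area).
First find the area with Heron's formula.
s = (6.3 + 11.5 + 9.1)/2 = 13.45
Area = √(s(s−a)(s−b)(s−c)) = √(13.45·7.15·1.95·4.35) ≈ √815.741 ≈ 28.5612
abc = 6.3·11.5·9.1 = 659.295
R = abc/(4·Area) ≈ 659.295/(4·28.5612) = 659.295/114.245 ≈ 5.7709

R = 5.771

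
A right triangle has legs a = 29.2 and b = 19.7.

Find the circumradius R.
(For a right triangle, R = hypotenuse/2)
Hypotenuse c = √(a² + b²) = √(852.64 + 388.09) = √1240.73 ≈ 35.224
R = c/2 ≈ 35.224/2 ≈ 17.612

R = 17.61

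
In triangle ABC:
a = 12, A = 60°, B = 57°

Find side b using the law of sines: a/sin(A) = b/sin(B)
a/sin(A) = b/sin(B)  ⇒  b = a·sin(B)/sin(A) = 12·sin(57°)/sin(60°)
sin(57°) ≈ 0.838671, sin(60°) ≈ 0.866025
b ≈ 12·0.838671/0.866025 ≈ 10.064/0.866025 ≈ 11.621

b = 11.62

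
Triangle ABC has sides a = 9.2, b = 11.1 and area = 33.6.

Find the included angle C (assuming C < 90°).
Area = ½·a·b·sin(C)  ⇒  sin(C) = 2·Area/(a·b) = 2·33.6/(9.2·11.1) = 67.2/102.12 ≈ 0.658049
C = arcsin(0.658049) ≈ 41.1513° (taking the acute solution since C < 90°)

C = 41.15°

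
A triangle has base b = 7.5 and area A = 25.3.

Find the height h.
A = ½·b·h  ⇒  h = 2A/b = 2·25.3/7.5 = 50.6/7.5 ≈ 6.74667

h = 6.747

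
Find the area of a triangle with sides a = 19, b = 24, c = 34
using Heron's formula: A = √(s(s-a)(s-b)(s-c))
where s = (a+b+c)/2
s = (19 + 24 + 34)/2 = 77/2 = 38.5
s − a = 19.5, s − b = 14.5, s − c = 4.5
s(s−a)(s−b)(s−c) = 38.5·19.5·14.5·4.5 = 48986.4375
Area = √48986.4375 ≈ 221.329

s = 38.5, Area = 221.3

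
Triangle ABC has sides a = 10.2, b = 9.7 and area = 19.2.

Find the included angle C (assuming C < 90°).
Area = ½·a·b·sin(C)  ⇒  sin(C) = 2·Area/(a·b) = 2·19.2/(10.2·9.7) = 38.4/98.94 ≈ 0.388114
C = arcsin(0.388114) ≈ 22.8372° (taking the acute solution since C < 90°)

C = 22.84°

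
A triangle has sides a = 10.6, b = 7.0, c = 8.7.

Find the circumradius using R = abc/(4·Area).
First find the area with Heron's formula.
s = (10.6 + 7.0 + 8.7)/2 = 13.15
Area = √(s(s−a)(s−b)(s−c)) = √(13.15·2.55·6.15·4.45) ≈ √917.701 ≈ 30.2936
abc = 10.6·7.0·8.7 = 645.54
R = abc/(4·Area) ≈ 645.54/(4·30.2936) = 645.54/121.174 ≈ 5.32737

R = 5.327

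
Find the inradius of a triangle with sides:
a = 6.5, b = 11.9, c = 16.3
r = Area/s where s is the semi-perimeter.
s = (6.5 + 11.9 + 16.3)/2 = 34.7/2 = 17.35
Area = √(s(s−a)(s−b)(s−c)) = √(17.35·10.85·5.45·1.05) ≈ √1077.25 ≈ 32.8214
r ≈ 32.8214/17.35 ≈ 1.89173

r = 1.892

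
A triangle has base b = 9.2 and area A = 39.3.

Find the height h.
A = ½·b·h  ⇒  h = 2A/b = 2·39.3/9.2 = 78.6/9.2 ≈ 8.54348

h = 8.543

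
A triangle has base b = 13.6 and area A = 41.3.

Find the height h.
A = ½·b·h  ⇒  h = 2A/b = 2·41.3/13.6 = 82.6/13.6 ≈ 6.07353

h = 6.074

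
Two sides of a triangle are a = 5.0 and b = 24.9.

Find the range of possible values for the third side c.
Triangle inequality: |a − b| < c < a + b
|a − b| = |5.0 − 24.9| = 19.9
a + b = 5.0 + 24.9 = 29.9

19.9 < c < 29.9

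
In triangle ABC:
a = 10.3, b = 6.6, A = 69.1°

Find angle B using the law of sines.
a/sin(A) = b/sin(B)  ⇒  sin(B) = b·sin(A)/a = 6.6·sin(69.1°)/10.3
sin(69.1°) ≈ 0.934204
sin(B) ≈ 6.6·0.934204/10.3 ≈ 6.16575/10.3 ≈ 0.598616
B = arcsin(0.598616) ≈ 36.7709°
(Since b ≤ a we need B ≤ A, so the obtuse alternative 180° − 36.7709° ≈ 143.229° is rejected.)

B = 36.77°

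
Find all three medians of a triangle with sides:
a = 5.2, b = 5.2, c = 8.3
Median formula: m_a = ½√(2b² + 2c² − a²) (and cyclically). a² = 27.04, b² = 27.04, c² = 68.89.
m_a = ½√(2·27.04 + 2·68.89 − 27.04) = ½√164.82 ≈ ½·12.8382 ≈ 6.41911
m_b = ½√(2·27.04 + 2·68.89 − 27.04) = ½√164.82 ≈ ½·12.8382 ≈ 6.41911
m_c = ½√(2·27.04 + 2·27.04 − 68.89) = ½√39.27 ≈ ½·6.26658 ≈ 3.13329

m_a = 6.419, m_b = 6.419, m_c = 3.133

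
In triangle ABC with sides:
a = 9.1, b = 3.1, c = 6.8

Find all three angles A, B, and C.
Law of cosines for each angle (a² = 82.81, b² = 9.61, c² = 46.24):
cos(A) = (b² + c² − a²)/(2bc) = (9.61 + 46.24 − 82.81)/(2·3.1·6.8) = -26.96/42.16 ≈ -0.639469  ⇒  A ≈ 129.752°
cos(B) = (a² + c² − b²)/(2ac) = (82.81 + 46.24 − 9.61)/(2·9.1·6.8) = 119.44/123.76 ≈ 0.965094  ⇒  B ≈ 15.1831°
cos(C) = (a² + b² − c²)/(2ab) = (82.81 + 9.61 − 46.24)/(2·9.1·3.1) = 46.18/56.42 ≈ 0.818504  ⇒  C ≈ 35.0647°
Check: A + B + C ≈ 180°

A = 129.8°, B = 15.18°, C = 35.06°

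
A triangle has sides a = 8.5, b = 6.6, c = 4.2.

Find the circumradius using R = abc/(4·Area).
First find the area with Heron's formula.
s = (8.5 + 6.6 + 4.2)/2 = 9.65
Area = √(s(s−a)(s−b)(s−c)) = √(9.65·1.15·3.05·5.45) ≈ √184.468 ≈ 13.5819
abc = 8.5·6.6·4.2 = 235.62
R = abc/(4·Area) ≈ 235.62/(4·13.5819) = 235.62/54.3276 ≈ 4.33702

R = 4.337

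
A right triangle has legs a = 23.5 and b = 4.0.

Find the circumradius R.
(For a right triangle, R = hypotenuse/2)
Hypotenuse c = √(a² + b²) = √(552.25 + 16) = √568.25 ≈ 23.838
R = c/2 ≈ 23.838/2 ≈ 11.919

R = 11.92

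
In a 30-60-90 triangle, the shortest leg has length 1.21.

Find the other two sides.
In a 30-60-90 triangle the sides are in ratio 1 : √3 : 2 (short leg : long leg : hypotenuse).
Long leg = 1.21·√3 ≈ 1.21·1.73205 ≈ 2.09578
Hypotenuse = 2·1.21 = 2.42

Long leg = 1.21√3 = 2.096, Hypotenuse = 2.42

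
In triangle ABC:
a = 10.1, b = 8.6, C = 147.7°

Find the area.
Two sides and the included angle (SAS): A = ½·a·b·sin(C) = ½·10.1·8.6·sin(147.7°)
sin(147.7°) ≈ 0.534352
A ≈ ½·86.86·0.534352 = 43.43·0.534352 ≈ 23.2069

Area = 23.21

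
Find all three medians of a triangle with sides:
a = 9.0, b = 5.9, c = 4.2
Median formula: m_a = ½√(2b² + 2c² − a²) (and cyclically). a² = 81, b² = 34.81, c² = 17.64.
m_a = ½√(2·34.81 + 2·17.64 − 81) = ½√23.9 ≈ ½·4.88876 ≈ 2.44438
m_b = ½√(2·81 + 2·17.64 − 34.81) = ½√162.47 ≈ ½·12.7464 ≈ 6.37319
m_c = ½√(2·81 + 2·34.81 − 17.64) = ½√213.98 ≈ ½·14.6281 ≈ 7.31403

m_a = 2.444, m_b = 6.373, m_c = 7.314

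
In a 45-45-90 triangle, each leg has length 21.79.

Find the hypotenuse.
In a 45-45-90 triangle the sides are in ratio 1 : 1 : √2, so hypotenuse = leg·√2.
Hypotenuse = 21.79·√2 ≈ 21.79·1.41421 ≈ 30.8157

Hypotenuse = 21.79√2 = 30.82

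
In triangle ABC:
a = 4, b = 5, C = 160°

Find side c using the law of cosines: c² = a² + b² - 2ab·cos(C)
c² = 4² + 5² − 2·4·5·cos(160°)
cos(160°) ≈ -0.939693
c² ≈ 16 + 25 − 40·(-0.939693) ≈ 41 + 37.5877 ≈ 78.5877
c ≈ √78.5877 ≈ 8.86497

c = 8.865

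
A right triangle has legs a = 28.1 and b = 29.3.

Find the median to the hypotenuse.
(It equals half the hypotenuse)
Hypotenuse c = √(a² + b²) = √(789.61 + 858.49) = √1648.1 ≈ 40.5968
Median to hypotenuse = c/2 ≈ 40.5968/2 ≈ 20.2984

Median = 20.3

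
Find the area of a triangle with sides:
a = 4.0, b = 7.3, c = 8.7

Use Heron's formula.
s = (4.0 + 7.3 + 8.7)/2 = 20/2 = 10
s − a = 6, s − b = 2.7, s − c = 1.3
s(s−a)(s−b)(s−c) = 10·6·2.7·1.3 ≈ 210.6
Area = √210.6 ≈ 14.5121

Area = 14.51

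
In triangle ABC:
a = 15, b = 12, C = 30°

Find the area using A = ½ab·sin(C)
A = ½·a·b·sin(C) = ½·15·12·sin(30°)
sin(30°) ≈ 0.5
A ≈ ½·180·0.5 = 90·0.5 ≈ 45

Area = 45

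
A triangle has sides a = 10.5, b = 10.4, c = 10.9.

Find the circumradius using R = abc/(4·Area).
First find the area with Heron's formula.
s = (10.5 + 10.4 + 10.9)/2 = 15.9
Area = √(s(s−a)(s−b)(s−c)) = √(15.9·5.4·5.5·5) ≈ √2361.15 ≈ 48.5917
abc = 10.5·10.4·10.9 = 1190.28
R = abc/(4·Area) ≈ 1190.28/(4·48.5917) = 1190.28/194.367 ≈ 6.12389

R = 6.124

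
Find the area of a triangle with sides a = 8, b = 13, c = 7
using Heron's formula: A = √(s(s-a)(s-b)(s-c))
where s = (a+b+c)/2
s = (8 + 13 + 7)/2 = 28/2 = 14
s − a = 6, s − b = 1, s − c = 7
s(s−a)(s−b)(s−c) = 14·6·1·7 = 588
Area = √588 ≈ 24.2487

s = 14.0, Area = 24.25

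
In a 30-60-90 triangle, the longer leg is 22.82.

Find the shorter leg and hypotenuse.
In a 30-60-90 triangle the sides are in ratio 1 : √3 : 2, so short leg = long leg/√3 and hypotenuse = 2·(short leg).
Short leg = 22.82/√3 ≈ 22.82/1.73205 ≈ 13.1751
Hypotenuse = 2·13.1751 ≈ 26.3503

Short leg = 13.18, Hypotenuse = 26.35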